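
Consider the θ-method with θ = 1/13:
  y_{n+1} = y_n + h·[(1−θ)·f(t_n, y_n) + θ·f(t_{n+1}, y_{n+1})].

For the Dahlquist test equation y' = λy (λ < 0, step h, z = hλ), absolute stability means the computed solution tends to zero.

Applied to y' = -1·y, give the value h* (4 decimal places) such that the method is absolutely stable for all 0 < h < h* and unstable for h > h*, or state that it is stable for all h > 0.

(-2.3636,0); λ=-1 ⇒ h* = (26/11)/1 = 2.3636.

Set f=λy, z=hλ:
  y_{n+1} = y_n + z·[12/13·y_n + 1/13·y_{n+1}] ⇒ (1 − 1/13z)y_{n+1} = (1 + 12/13z)y_n
  so R(z) = (1 + 12/13z)/(1 − 1/13z).

Boundary: |R(x)|=1, x<0.
x=-1.5: |R|=0.3448
R=−1: 1+12/13x = −1+1/13x ⇒ -11/13x=2 ⇒ x=2/(-11/13)=-2.3636
Confirm numerically:
  x=-2.150: |R|=0.84488 <1
  x=-1.605: |R|=0.42862 <1
  x=-1.582: |R|=0.41037 <1
  x=-1.060: |R|=0.01991 <1
  x=-2.725: |R|=1.25278 >1
  x=-2.707: |R|=1.24047 >1
Interval (-2.3636, 0).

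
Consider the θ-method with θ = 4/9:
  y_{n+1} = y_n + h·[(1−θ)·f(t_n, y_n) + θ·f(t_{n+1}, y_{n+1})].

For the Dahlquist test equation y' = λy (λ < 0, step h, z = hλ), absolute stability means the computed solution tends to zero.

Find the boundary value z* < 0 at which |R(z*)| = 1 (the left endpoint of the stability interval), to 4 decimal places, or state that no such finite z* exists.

With y'=λy (z=hλ):
  y_{n+1} = y_n + z·[5/9·y_n + 4/9·y_{n+1}] ⇒ (1 − 4/9z)y_{n+1} = (1 + 5/9z)y_n
  ⇒ R(z) = (1 + 5/9z)/(1 − 4/9z).

Find x<0 with |R(x)|<1.
x=-1.22: |R|=0.2089
R=−1: 1+5/9x = −1+4/9x ⇒ -1/9x=2 ⇒ x=2/(-1/9)=-18.0000
Confirm numerically:
  x=-12.049: |R|=0.89595 <1
  x=-10.767: |R|=0.86109 <1
  x=-8.208: |R|=0.76592 <1
  x=-18.487: |R|=1.00587 >1
  x=-18.351: |R|=1.00426 >1
  x=-18.183: |R|=1.00224 >1
Stable set (-18.0000, 0).

z* = -18.0000.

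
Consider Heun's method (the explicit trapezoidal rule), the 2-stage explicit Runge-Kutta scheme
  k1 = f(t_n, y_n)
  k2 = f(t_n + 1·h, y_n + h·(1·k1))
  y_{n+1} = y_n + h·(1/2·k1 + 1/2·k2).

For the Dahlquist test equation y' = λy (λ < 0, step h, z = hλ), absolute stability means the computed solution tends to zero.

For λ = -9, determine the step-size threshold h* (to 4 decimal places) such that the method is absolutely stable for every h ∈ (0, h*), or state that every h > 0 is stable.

On y'=λy, z=hλ:
  order 2, 2-stage ⇒ R(z)=1+z+z^2/2
  (e.g. R(-1.12)=0.50720, |R|=0.50720)

Boundary: |R(x)|=1, x<0.
x=-1.12: |R|=0.5072
|R(-1.43)|=0.5924 |R(-1.09)|=0.5040 |R(-1.07)|=0.5025
Bisect:
  x_lo=-2.4588 |R|=1.5640  x_hi=-0.0796 |R|=0.9236
  mid=-1.26920 |R|=0.53623 →hi
  mid=-1.86400 |R|=0.87325 →hi
  mid=-2.16140 |R|=1.17442 →lo
  mid=-2.01270 |R|=1.01278 →lo
  mid=-1.93835 |R|=0.94025 →hi
  mid=-1.97552 |R|=0.97582 →hi
  mid=-1.99411 |R|=0.99413 →hi
  ...
  [-2.00006,-1.99992] ⇒ x*=-2.0000
So |R|<1 on (-2.0000, 0).

(-2.0000,0); λ=-9 ⇒ h* = 0.2222.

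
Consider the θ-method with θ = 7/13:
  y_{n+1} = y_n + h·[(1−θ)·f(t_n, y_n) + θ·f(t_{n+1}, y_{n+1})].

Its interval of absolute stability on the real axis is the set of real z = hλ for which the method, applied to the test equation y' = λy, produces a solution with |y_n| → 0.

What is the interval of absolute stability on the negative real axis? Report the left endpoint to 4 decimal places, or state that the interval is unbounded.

(−∞, 0) — no finite endpoint.

Test eqn y'=λy, z=hλ:
  y_{n+1} = y_n + z·[6/13·y_n + 7/13·y_{n+1}] ⇒ (1 − 7/13z)y_{n+1} = (1 + 6/13z)y_n
  ⇒ R(z) = (1 + 6/13z)/(1 − 7/13z).

Boundary: |R(x)|=1, x<0.
x=-1.53: |R|=0.1611
x=-2: |R|=0.0370
x=-10: |R|=0.5663
x=-100: |R|=0.8233
θ=7/13≥1/2 ⇒ |1+6/13x|<|1−7/13x| ∀x<0 ⇒ unbounded interval.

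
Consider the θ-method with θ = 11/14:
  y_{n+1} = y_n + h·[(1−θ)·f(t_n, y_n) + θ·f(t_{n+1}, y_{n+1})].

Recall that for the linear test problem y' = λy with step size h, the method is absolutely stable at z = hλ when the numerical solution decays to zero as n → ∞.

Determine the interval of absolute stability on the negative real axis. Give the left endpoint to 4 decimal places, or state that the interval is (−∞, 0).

interval (−∞, 0).

Test eqn y'=λy, z=hλ:
  y_{n+1} = y_n + z·[3/14·y_n + 11/14·y_{n+1}] ⇒ (1 − 11/14z)y_{n+1} = (1 + 3/14z)y_n
  R(z) = (1 + 3/14z)/(1 − 11/14z).

Find x<0 with |R(x)|<1.
x=-1.72: |R|=0.2685
x=-2: |R|=0.2222
x=-10: |R|=0.1290
x=-100: |R|=0.2567
θ=11/14≥1/2 ⇒ |1+3/14x|<|1−11/14x| ∀x<0 ⇒ interval (−∞,0).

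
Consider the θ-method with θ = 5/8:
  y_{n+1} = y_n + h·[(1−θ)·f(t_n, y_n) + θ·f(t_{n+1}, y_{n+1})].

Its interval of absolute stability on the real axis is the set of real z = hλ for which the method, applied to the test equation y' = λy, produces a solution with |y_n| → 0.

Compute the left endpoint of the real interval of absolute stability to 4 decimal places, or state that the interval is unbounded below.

interval (−∞, 0).

On y'=λy, z=hλ:
  y_{n+1} = y_n + z·[3/8·y_n + 5/8·y_{n+1}] ⇒ (1 − 5/8z)y_{n+1} = (1 + 3/8z)y_n
  so R(z) = (1 + 3/8z)/(1 − 5/8z).

Need |R(x)|<1, x<0.
x=-0.6: |R|=0.5636
x=-2: |R|=0.1111
x=-10: |R|=0.3793
x=-100: |R|=0.5748
θ=5/8≥1/2 ⇒ |1+3/8x|<|1−5/8x| ∀x<0 ⇒ unbounded interval.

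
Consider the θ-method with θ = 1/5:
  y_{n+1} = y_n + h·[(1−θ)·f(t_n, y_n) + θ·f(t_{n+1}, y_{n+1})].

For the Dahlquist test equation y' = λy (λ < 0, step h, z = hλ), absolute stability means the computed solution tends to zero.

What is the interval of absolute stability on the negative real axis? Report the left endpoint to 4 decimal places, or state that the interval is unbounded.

With y'=λy (z=hλ):
  y_{n+1} = y_n + z·[4/5·y_n + 1/5·y_{n+1}] ⇒ (1 − 1/5z)y_{n+1} = (1 + 4/5z)y_n
  R(z) = (1 + 4/5z)/(1 − 1/5z).

Find x<0 with |R(x)|<1.
x=-0.73: |R|=0.3630
R=−1: 1+4/5x = −1+1/5x ⇒ -3/5x=2 ⇒ x=2/(-3/5)=-3.3333
Confirm numerically:
  x=-3.117: |R|=0.92004 <1
  x=-2.847: |R|=0.81407 <1
  x=-1.933: |R|=0.39406 <1
  x=-1.819: |R|=0.33377 <1
  x=-3.807: |R|=1.16135 >1
  x=-3.635: |R|=1.10481 >1
  x=-3.499: |R|=1.05848 >1
Interval (-3.3333, 0).

z∈(-3.3333,0).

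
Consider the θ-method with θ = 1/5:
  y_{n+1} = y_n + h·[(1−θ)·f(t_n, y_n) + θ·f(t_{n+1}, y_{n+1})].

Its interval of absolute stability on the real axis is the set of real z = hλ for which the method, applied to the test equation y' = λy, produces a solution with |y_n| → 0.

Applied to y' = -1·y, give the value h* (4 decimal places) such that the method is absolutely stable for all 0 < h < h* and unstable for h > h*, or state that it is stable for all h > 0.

(-3.3333,0); λ=-1 ⇒ h* = (10/3)/1 = 3.3333.

On y'=λy, z=hλ:
  y_{n+1} = y_n + z·[4/5·y_n + 1/5·y_{n+1}] ⇒ (1 − 1/5z)y_{n+1} = (1 + 4/5z)y_n
  so R(z) = (1 + 4/5z)/(1 − 1/5z).

Need |R(x)|<1, x<0.
x=-1.16: |R|=0.0584
R=−1: 1+4/5x = −1+1/5x ⇒ -3/5x=2 ⇒ x=2/(-3/5)=-3.3333
Confirm numerically:
  x=-3.251: |R|=0.97006 <1
  x=-3.235: |R|=0.96418 <1
  x=-1.793: |R|=0.31974 <1
  x=-1.557: |R|=0.18728 <1
  x=-3.798: |R|=1.15845 >1
  x=-3.783: |R|=1.15359 >1
  x=-3.522: |R|=1.06642 >1
So |R|<1 on (-3.3333, 0).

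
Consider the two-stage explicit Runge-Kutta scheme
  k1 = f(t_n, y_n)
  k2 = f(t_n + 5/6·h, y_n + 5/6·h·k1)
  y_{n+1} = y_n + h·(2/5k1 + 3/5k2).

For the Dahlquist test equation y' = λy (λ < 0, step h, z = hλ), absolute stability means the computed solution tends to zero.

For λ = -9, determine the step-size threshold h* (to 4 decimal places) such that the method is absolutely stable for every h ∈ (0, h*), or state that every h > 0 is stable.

(-2.0000,0); λ=-9 ⇒ h* = (2)/9 = 0.2222.

Set f=λy, z=hλ:
  k1=λy_n ⇒ h·k1=z·y_n;  k2=λ(1+5/6z)y_n ⇒ h·k2=z(1+5/6z)y_n
  y_{n+1}/y_n = 1 + 2/5z + 3/5z(1+5/6z) = 1 + z + 1/2z²
  so R(z) = 1 + z + 1/2z².

Need |R(x)|<1, x<0.
x=-0.4: |R|=0.6800
R=1: x+1/2x²=0 ⇒ x=−2=-2.0000; min R=1−1/(4·1/2)=0.5000>−1
Confirm numerically:
  x=-1.693: |R|=0.74012 <1
  x=-1.534: |R|=0.64258 <1
  x=-0.999: |R|=0.50000 <1
  x=-2.524: |R|=1.66129 >1
  x=-2.255: |R|=1.28751 >1
  x=-2.212: |R|=1.23447 >1
Interval (-2.0000, 0).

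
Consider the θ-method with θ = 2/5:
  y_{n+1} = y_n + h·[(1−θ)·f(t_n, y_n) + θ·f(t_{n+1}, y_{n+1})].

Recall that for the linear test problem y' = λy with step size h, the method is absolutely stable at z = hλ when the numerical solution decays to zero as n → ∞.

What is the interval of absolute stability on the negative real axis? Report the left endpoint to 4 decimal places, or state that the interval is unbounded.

(-10.0000, 0).

With y'=λy (z=hλ):
  y_{n+1} = y_n + z·[3/5·y_n + 2/5·y_{n+1}] ⇒ (1 − 2/5z)y_{n+1} = (1 + 3/5z)y_n
  Hence R(z) = (1 + 3/5z)/(1 − 2/5z).

Find x<0 with |R(x)|<1.
x=-0.54: |R|=0.5559
R=−1: 1+3/5x = −1+2/5x ⇒ -1/5x=2 ⇒ x=2/(-1/5)=-10.0000
Confirm numerically:
  x=-8.561: |R|=0.93495 <1
  x=-7.690: |R|=0.88665 <1
  x=-4.932: |R|=0.65904 <1
  x=-4.552: |R|=0.61373 <1
  x=-10.562: |R|=1.02151 >1
  x=-10.236: |R|=1.00927 >1
  x=-10.216: |R|=1.00849 >1
Stable set (-10.0000, 0).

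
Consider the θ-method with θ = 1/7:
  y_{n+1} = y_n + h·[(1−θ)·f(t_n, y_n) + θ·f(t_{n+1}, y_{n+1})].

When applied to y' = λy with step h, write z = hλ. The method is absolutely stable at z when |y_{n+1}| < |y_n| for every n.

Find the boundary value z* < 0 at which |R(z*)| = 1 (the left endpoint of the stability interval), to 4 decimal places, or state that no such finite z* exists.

left endpoint -2.8000.

On y'=λy, z=hλ:
  y_{n+1} = y_n + z·[6/7·y_n + 1/7·y_{n+1}] ⇒ (1 − 1/7z)y_{n+1} = (1 + 6/7z)y_n
  Hence R(z) = (1 + 6/7z)/(1 − 1/7z).

Find x<0 with |R(x)|<1.
x=-1.04: |R|=0.0945
R=−1: 1+6/7x = −1+1/7x ⇒ -5/7x=2 ⇒ x=2/(-5/7)=-2.8000
Confirm numerically:
  x=-2.653: |R|=0.92386 <1
  x=-2.628: |R|=0.91068 <1
  x=-2.297: |R|=0.72948 <1
  x=-1.836: |R|=0.45450 <1
  x=-3.304: |R|=1.24457 >1
  x=-3.115: |R|=1.15571 >1
  x=-3.087: |R|=1.14226 >1
Stable set (-2.8000, 0).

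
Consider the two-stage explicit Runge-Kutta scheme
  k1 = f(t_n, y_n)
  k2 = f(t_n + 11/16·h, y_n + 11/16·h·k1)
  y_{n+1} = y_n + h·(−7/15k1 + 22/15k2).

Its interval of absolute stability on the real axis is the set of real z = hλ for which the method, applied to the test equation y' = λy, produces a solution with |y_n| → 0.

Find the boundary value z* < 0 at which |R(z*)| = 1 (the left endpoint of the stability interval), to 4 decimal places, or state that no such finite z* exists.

On y'=λy, z=hλ:
  k1=λy_n ⇒ h·k1=z·y_n;  k2=λ(1+11/16z)y_n ⇒ h·k2=z(1+11/16z)y_n
  y_{n+1}/y_n = 1 − 7/15z + 22/15z(1+11/16z) = 1 + z + 121/120z²
  so R(z) = 1 + z + 121/120z².

Solve |R(x)|<1 on ℝ⁻.
x=-0.8: |R|=0.8453
R=1: x+121/120x²=0 ⇒ x=−120/121=-0.9917; min R=1−1/(4·121/120)=0.7521>−1
Confirm numerically:
  x=-0.885: |R|=0.90475 <1
  x=-0.735: |R|=0.80973 <1
  x=-0.713: |R|=0.79961 <1
  x=-0.676: |R|=0.78478 <1
  x=-1.393: |R|=1.56362 >1
  x=-1.357: |R|=1.49979 >1
Interval (-0.9917, 0).

z* = -0.9917.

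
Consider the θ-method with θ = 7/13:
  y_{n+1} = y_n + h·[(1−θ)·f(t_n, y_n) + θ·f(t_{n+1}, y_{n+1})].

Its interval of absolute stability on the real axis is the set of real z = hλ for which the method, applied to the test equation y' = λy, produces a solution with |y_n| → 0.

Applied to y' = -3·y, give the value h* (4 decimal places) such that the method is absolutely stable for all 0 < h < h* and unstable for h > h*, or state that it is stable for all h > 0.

unbounded; (−∞, 0). Any h>0 works for λ=-3.

With y'=λy (z=hλ):
  y_{n+1} = y_n + z·[6/13·y_n + 7/13·y_{n+1}] ⇒ (1 − 7/13z)y_{n+1} = (1 + 6/13z)y_n
  ⇒ R(z) = (1 + 6/13z)/(1 − 7/13z).

Need |R(x)|<1, x<0.
x=-0.8: |R|=0.4409
x=-2: |R|=0.0370
x=-10: |R|=0.5663
x=-100: |R|=0.8233
θ=7/13≥1/2 ⇒ |1+6/13x|<|1−7/13x| ∀x<0 ⇒ stable on all of ℝ⁻.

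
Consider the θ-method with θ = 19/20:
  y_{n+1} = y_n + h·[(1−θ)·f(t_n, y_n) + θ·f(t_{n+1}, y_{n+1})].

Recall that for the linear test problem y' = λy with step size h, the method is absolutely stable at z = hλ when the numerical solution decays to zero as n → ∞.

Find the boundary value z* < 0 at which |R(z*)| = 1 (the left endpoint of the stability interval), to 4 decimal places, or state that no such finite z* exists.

unbounded; (−∞, 0).

Set f=λy, z=hλ:
  y_{n+1} = y_n + z·[1/20·y_n + 19/20·y_{n+1}] ⇒ (1 − 19/20z)y_{n+1} = (1 + 1/20z)y_n
  Hence R(z) = (1 + 1/20z)/(1 − 19/20z).

Find x<0 with |R(x)|<1.
x=-1.22: |R|=0.4349
x=-2: |R|=0.3103
x=-10: |R|=0.0476
x=-100: |R|=0.0417
θ=19/20≥1/2 ⇒ |1+1/20x|<|1−19/20x| ∀x<0 ⇒ stable on all of ℝ⁻.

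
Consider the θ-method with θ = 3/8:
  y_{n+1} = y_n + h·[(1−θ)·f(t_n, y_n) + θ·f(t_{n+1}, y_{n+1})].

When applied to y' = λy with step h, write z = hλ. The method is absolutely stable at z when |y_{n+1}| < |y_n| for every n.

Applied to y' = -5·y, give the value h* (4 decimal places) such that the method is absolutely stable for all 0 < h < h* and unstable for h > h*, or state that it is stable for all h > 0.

(-8.0000,0); λ=-5 ⇒ h* = (8)/5 = 1.6000.

Set f=λy, z=hλ:
  y_{n+1} = y_n + z·[5/8·y_n + 3/8·y_{n+1}] ⇒ (1 − 3/8z)y_{n+1} = (1 + 5/8z)y_n
  Hence R(z) = (1 + 5/8z)/(1 − 3/8z).

Need |R(x)|<1, x<0.
x=-0.66: |R|=0.4709
R=−1: 1+5/8x = −1+3/8x ⇒ -1/4x=2 ⇒ x=2/(-1/4)=-8.0000
Confirm numerically:
  x=-7.611: |R|=0.97477 <1
  x=-5.571: |R|=0.80342 <1
  x=-4.592: |R|=0.68699 <1
  x=-8.585: |R|=1.03466 >1
  x=-8.379: |R|=1.02287 >1
  x=-8.164: |R|=1.01009 >1
So |R|<1 on (-8.0000, 0).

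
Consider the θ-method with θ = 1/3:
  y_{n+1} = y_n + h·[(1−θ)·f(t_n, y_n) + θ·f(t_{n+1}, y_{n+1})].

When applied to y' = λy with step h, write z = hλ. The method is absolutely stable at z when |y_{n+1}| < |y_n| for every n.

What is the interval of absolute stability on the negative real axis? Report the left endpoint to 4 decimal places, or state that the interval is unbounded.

With y'=λy (z=hλ):
  y_{n+1} = y_n + z·[2/3·y_n + 1/3·y_{n+1}] ⇒ (1 − 1/3z)y_{n+1} = (1 + 2/3z)y_n
  so R(z) = (1 + 2/3z)/(1 − 1/3z).

Boundary: |R(x)|=1, x<0.
x=-1.47: |R|=0.0134
R=−1: 1+2/3x = −1+1/3x ⇒ -1/3x=2 ⇒ x=2/(-1/3)=-6.0000
Confirm numerically:
  x=-4.525: |R|=0.80399 <1
  x=-4.106: |R|=0.73346 <1
  x=-3.909: |R|=0.69735 <1
  x=-3.760: |R|=0.66864 <1
  x=-6.336: |R|=1.03599 >1
  x=-6.214: |R|=1.02323 >1
Interval (-6.0000, 0).

(-6.0000, 0).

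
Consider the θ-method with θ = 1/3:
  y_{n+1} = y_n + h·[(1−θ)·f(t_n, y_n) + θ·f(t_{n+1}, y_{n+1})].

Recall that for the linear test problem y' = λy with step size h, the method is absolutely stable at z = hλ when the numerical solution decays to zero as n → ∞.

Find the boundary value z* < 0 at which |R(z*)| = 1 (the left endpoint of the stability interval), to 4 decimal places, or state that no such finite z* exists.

Set f=λy, z=hλ:
  y_{n+1} = y_n + z·[2/3·y_n + 1/3·y_{n+1}] ⇒ (1 − 1/3z)y_{n+1} = (1 + 2/3z)y_n
  ⇒ R(z) = (1 + 2/3z)/(1 − 1/3z).

Need |R(x)|<1, x<0.
x=-0.75: |R|=0.4000
R=−1: 1+2/3x = −1+1/3x ⇒ -1/3x=2 ⇒ x=2/(-1/3)=-6.0000
Confirm numerically:
  x=-5.333: |R|=0.91996 <1
  x=-3.365: |R|=0.58602 <1
  x=-3.130: |R|=0.53181 <1
  x=-6.574: |R|=1.05995 >1
  x=-6.444: |R|=1.04701 >1
Stable set (-6.0000, 0).

left endpoint -6.0000.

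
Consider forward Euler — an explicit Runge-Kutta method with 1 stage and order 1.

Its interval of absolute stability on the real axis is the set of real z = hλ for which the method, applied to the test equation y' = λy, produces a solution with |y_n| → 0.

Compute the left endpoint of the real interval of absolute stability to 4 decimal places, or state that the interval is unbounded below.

With y'=λy (z=hλ):
  order 1, 1-stage ⇒ R(z)=1+z
  (e.g. R(-1.47)=-0.47000, |R|=0.47000)

Solve |R(x)|<1 on ℝ⁻.
x=-1.47: |R|=0.4700
|R(-1.68)|=0.6800 |R(-1.65)|=0.6500 |R(-1.64)|=0.6400
Bisect:
  x_lo=-2.7947 |R|=1.7947  x_hi=-0.3336 |R|=0.6664
  mid=-1.56413 |R|=0.56413 →hi
  mid=-2.17941 |R|=1.17941 →lo
  mid=-1.87177 |R|=0.87177 →hi
  mid=-2.02559 |R|=1.02559 →lo
  mid=-1.94868 |R|=0.94868 →hi
  mid=-1.98713 |R|=0.98713 →hi
  mid=-2.00636 |R|=1.00636 →lo
  mid=-1.99675 |R|=0.99675 →hi
  mid=-2.00155 |R|=1.00155 →lo
  mid=-1.99915 |R|=0.99915 →hi
  ...
  [-2.00005,-1.99990] ⇒ x*=-2.0000
Interval (-2.0000, 0).

z* = -2.0000.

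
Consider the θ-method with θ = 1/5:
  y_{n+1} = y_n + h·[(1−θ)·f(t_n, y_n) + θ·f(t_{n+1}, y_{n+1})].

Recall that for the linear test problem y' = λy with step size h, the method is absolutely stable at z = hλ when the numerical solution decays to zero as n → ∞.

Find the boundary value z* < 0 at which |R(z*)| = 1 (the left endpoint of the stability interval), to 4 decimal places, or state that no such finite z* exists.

Set f=λy, z=hλ:
  y_{n+1} = y_n + z·[4/5·y_n + 1/5·y_{n+1}] ⇒ (1 − 1/5z)y_{n+1} = (1 + 4/5z)y_n
  Hence R(z) = (1 + 4/5z)/(1 − 1/5z).

Find x<0 with |R(x)|<1.
x=-1.26: |R|=0.0064
R=−1: 1+4/5x = −1+1/5x ⇒ -3/5x=2 ⇒ x=2/(-3/5)=-3.3333
Confirm numerically:
  x=-2.664: |R|=0.73800 <1
  x=-2.493: |R|=0.66355 <1
  x=-1.665: |R|=0.24906 <1
  x=-1.534: |R|=0.17386 <1
  x=-3.853: |R|=1.17610 >1
  x=-3.712: |R|=1.13039 >1
Interval (-3.3333, 0).

left endpoint -3.3333.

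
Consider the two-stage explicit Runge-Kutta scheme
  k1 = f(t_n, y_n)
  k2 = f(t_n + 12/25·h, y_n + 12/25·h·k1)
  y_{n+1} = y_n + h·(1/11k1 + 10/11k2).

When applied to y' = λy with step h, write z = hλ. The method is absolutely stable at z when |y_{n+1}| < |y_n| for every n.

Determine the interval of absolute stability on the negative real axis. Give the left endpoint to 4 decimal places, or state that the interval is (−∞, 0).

Test eqn y'=λy, z=hλ:
  k1=λy_n ⇒ h·k1=z·y_n;  k2=λ(1+12/25z)y_n ⇒ h·k2=z(1+12/25z)y_n
  y_{n+1}/y_n = 1 + 1/11z + 10/11z(1+12/25z) = 1 + z + 24/55z²
  Hence R(z) = 1 + z + 24/55z².

Boundary: |R(x)|=1, x<0.
x=-1.6: |R|=0.5171
R=1: x+24/55x²=0 ⇒ x=−55/24=-2.2917; min R=1−1/(4·24/55)=0.4271>−1
Confirm numerically:
  x=-1.700: |R|=0.56109 <1
  x=-1.243: |R|=0.43120 <1
  x=-1.194: |R|=0.42810 <1
  x=-2.820: |R|=1.65014 >1
  x=-2.590: |R|=1.33717 >1
  x=-2.349: |R|=1.05877 >1
So |R|<1 on (-2.2917, 0).

z∈(-2.2917,0).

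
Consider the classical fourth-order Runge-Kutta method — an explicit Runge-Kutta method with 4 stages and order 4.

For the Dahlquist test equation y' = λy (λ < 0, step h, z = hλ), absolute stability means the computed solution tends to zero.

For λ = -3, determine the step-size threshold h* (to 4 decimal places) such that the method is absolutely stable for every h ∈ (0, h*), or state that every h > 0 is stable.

Set f=λy, z=hλ:
  order 4, 4-stage ⇒ R(z)=1+z+z^2/2+z^3/6+z^4/24
  (e.g. R(-1.65)=0.27140, |R|=0.27140)

Need |R(x)|<1, x<0.
x=-1.65: |R|=0.2714
|R(-3.01)|=1.3951 |R(-1.6)|=0.2704 |R(-1.17)|=0.3256
Bisect:
  x_lo=-3.6789 |R|=3.4220  x_hi=-0.3092 |R|=0.7340
  mid=-1.99407 |R|=0.33137 →hi
  mid=-2.83648 |R|=1.07995 →lo
  mid=-2.41527 |R|=0.57116 →hi
  mid=-2.62588 |R|=0.78507 →hi
  mid=-2.73118 |R|=0.92143 →hi
  mid=-2.78383 |R|=0.99779 →hi
  mid=-2.81015 |R|=1.03813 →lo
  mid=-2.79699 |R|=1.01778 →lo
  ...
  [-2.78547,-2.78527] ⇒ x*=-2.7853
Stable set (-2.7853, 0).

(-2.7853,0); λ=-3 ⇒ h* = 0.9284.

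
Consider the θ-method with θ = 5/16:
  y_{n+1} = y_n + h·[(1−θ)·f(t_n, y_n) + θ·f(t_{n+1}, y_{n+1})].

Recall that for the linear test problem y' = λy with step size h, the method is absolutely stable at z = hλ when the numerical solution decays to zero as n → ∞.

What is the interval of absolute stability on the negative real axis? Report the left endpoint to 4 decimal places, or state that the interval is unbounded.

Set f=λy, z=hλ:
  y_{n+1} = y_n + z·[11/16·y_n + 5/16·y_{n+1}] ⇒ (1 − 5/16z)y_{n+1} = (1 + 11/16z)y_n
  Hence R(z) = (1 + 11/16z)/(1 − 5/16z).

Boundary: |R(x)|=1, x<0.
x=-0.43: |R|=0.6209
R=−1: 1+11/16x = −1+5/16x ⇒ -3/8x=2 ⇒ x=2/(-3/8)=-5.3333
Confirm numerically:
  x=-3.540: |R|=0.68071 <1
  x=-3.421: |R|=0.65341 <1
  x=-3.061: |R|=0.56448 <1
  x=-2.882: |R|=0.51634 <1
  x=-5.557: |R|=1.03065 >1
  x=-5.412: |R|=1.01096 >1
Interval (-5.3333, 0).

z∈(-5.3333,0).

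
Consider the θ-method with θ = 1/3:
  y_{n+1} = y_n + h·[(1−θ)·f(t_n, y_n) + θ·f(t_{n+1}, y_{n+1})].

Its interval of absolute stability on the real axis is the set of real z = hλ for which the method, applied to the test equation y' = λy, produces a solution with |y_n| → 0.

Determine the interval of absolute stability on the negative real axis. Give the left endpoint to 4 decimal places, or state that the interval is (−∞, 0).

(-6.0000, 0).

On y'=λy, z=hλ:
  y_{n+1} = y_n + z·[2/3·y_n + 1/3·y_{n+1}] ⇒ (1 − 1/3z)y_{n+1} = (1 + 2/3z)y_n
  R(z) = (1 + 2/3z)/(1 − 1/3z).

Need |R(x)|<1, x<0.
x=-1.69: |R|=0.0810
R=−1: 1+2/3x = −1+1/3x ⇒ -1/3x=2 ⇒ x=2/(-1/3)=-6.0000
Confirm numerically:
  x=-4.362: |R|=0.77751 <1
  x=-4.159: |R|=0.74284 <1
  x=-4.079: |R|=0.72863 <1
  x=-3.471: |R|=0.60918 <1
  x=-6.442: |R|=1.04681 >1
  x=-6.326: |R|=1.03496 >1
So |R|<1 on (-6.0000, 0).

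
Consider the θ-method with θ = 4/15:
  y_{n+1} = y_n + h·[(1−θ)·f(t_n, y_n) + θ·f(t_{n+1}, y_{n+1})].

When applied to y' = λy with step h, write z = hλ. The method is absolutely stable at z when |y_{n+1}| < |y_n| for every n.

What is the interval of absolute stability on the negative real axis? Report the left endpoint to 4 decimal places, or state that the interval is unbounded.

z∈(-4.2857,0).

On y'=λy, z=hλ:
  y_{n+1} = y_n + z·[11/15·y_n + 4/15·y_{n+1}] ⇒ (1 − 4/15z)y_{n+1} = (1 + 11/15z)y_n
  so R(z) = (1 + 11/15z)/(1 − 4/15z).

Find x<0 with |R(x)|<1.
x=-0.7: |R|=0.4101
R=−1: 1+11/15x = −1+4/15x ⇒ -7/15x=2 ⇒ x=2/(-7/15)=-4.2857
Confirm numerically:
  x=-3.866: |R|=0.90356 <1
  x=-3.418: |R|=0.78816 <1
  x=-2.235: |R|=0.40038 <1
  x=-2.131: |R|=0.35883 <1
  x=-4.870: |R|=1.11862 >1
  x=-4.618: |R|=1.06949 >1
  x=-4.365: |R|=1.01710 >1
Stable set (-4.2857, 0).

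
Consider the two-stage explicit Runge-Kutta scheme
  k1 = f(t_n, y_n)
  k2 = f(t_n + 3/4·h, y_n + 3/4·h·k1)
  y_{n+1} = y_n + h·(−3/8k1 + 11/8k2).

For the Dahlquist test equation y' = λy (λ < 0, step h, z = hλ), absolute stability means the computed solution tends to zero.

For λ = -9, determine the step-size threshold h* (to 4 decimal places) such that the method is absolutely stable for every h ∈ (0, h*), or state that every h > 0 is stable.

With y'=λy (z=hλ):
  k1=λy_n ⇒ h·k1=z·y_n;  k2=λ(1+3/4z)y_n ⇒ h·k2=z(1+3/4z)y_n
  y_{n+1}/y_n = 1 − 3/8z + 11/8z(1+3/4z) = 1 + z + 33/32z²
  R(z) = 1 + z + 33/32z².

Need |R(x)|<1, x<0.
x=-1.69: |R|=2.2554
R=1: x+33/32x²=0 ⇒ x=−32/33=-0.9697; min R=1−1/(4·33/32)=0.7576>−1
Confirm numerically:
  x=-0.925: |R|=0.95736 <1
  x=-0.878: |R|=0.91697 <1
  x=-0.622: |R|=0.77697 <1
  x=-0.457: |R|=0.75838 <1
  x=-1.554: |R|=1.93638 >1
  x=-1.374: |R|=1.57287 >1
  x=-1.055: |R|=1.09281 >1
So |R|<1 on (-0.9697, 0).

(-0.9697,0); λ=-9 ⇒ h* = (32/33)/9 = 0.1077.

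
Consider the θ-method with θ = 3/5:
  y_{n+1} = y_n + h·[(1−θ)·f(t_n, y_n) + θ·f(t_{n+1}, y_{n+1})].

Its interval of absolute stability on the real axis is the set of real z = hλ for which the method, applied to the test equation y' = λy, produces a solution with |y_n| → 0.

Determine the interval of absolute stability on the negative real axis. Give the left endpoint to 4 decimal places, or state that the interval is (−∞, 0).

interval (−∞, 0).

With y'=λy (z=hλ):
  y_{n+1} = y_n + z·[2/5·y_n + 3/5·y_{n+1}] ⇒ (1 − 3/5z)y_{n+1} = (1 + 2/5z)y_n
  ⇒ R(z) = (1 + 2/5z)/(1 − 3/5z).

Boundary: |R(x)|=1, x<0.
x=-0.93: |R|=0.4031
x=-2: |R|=0.0909
x=-10: |R|=0.4286
x=-100: |R|=0.6393
θ=3/5≥1/2 ⇒ |1+2/5x|<|1−3/5x| ∀x<0 ⇒ interval (−∞,0).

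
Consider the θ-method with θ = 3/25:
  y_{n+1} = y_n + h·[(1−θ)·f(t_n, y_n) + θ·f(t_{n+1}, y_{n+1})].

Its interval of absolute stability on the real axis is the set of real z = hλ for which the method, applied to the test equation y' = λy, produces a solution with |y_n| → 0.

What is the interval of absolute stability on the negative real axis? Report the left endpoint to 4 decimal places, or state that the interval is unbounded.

Test eqn y'=λy, z=hλ:
  y_{n+1} = y_n + z·[22/25·y_n + 3/25·y_{n+1}] ⇒ (1 − 3/25z)y_{n+1} = (1 + 22/25z)y_n
  so R(z) = (1 + 22/25z)/(1 − 3/25z).

Find x<0 with |R(x)|<1.
x=-1.29: |R|=0.1171
R=−1: 1+22/25x = −1+3/25x ⇒ -19/25x=2 ⇒ x=2/(-19/25)=-2.6316
Confirm numerically:
  x=-2.306: |R|=0.80619 <1
  x=-2.121: |R|=0.69069 <1
  x=-1.849: |R|=0.51324 <1
  x=-1.722: |R|=0.42710 <1
  x=-3.113: |R|=1.26637 >1
  x=-2.781: |R|=1.08515 >1
So |R|<1 on (-2.6316, 0).

z∈(-2.6316,0).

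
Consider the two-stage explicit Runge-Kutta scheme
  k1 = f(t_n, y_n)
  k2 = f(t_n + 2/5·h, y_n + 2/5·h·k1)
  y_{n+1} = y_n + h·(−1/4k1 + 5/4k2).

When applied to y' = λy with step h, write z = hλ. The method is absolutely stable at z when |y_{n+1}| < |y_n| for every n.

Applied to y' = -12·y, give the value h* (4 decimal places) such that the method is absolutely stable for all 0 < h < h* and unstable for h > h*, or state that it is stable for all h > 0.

On y'=λy, z=hλ:
  k1=λy_n ⇒ h·k1=z·y_n;  k2=λ(1+2/5z)y_n ⇒ h·k2=z(1+2/5z)y_n
  y_{n+1}/y_n = 1 − 1/4z + 5/4z(1+2/5z) = 1 + z + 1/2z²
  so R(z) = 1 + z + 1/2z².

Find x<0 with |R(x)|<1.
x=-1.17: |R|=0.5144
R=1: x+1/2x²=0 ⇒ x=−2=-2.0000; min R=1−1/(4·1/2)=0.5000>−1
Confirm numerically:
  x=-1.969: |R|=0.96948 <1
  x=-1.667: |R|=0.72244 <1
  x=-0.844: |R|=0.51217 <1
  x=-0.808: |R|=0.51843 <1
  x=-2.525: |R|=1.66281 >1
  x=-2.169: |R|=1.18328 >1
  x=-2.108: |R|=1.11383 >1
Stable set (-2.0000, 0).

(-2.0000,0); λ=-12 ⇒ h* = (2)/12 = 0.1667.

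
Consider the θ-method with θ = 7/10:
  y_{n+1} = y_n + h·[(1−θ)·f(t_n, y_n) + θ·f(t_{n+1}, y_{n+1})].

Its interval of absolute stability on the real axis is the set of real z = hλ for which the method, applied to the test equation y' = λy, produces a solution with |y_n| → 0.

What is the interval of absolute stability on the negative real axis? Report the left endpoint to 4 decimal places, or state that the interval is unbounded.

unbounded; (−∞, 0).

Set f=λy, z=hλ:
  y_{n+1} = y_n + z·[3/10·y_n + 7/10·y_{n+1}] ⇒ (1 − 7/10z)y_{n+1} = (1 + 3/10z)y_n
  so R(z) = (1 + 3/10z)/(1 − 7/10z).

Need |R(x)|<1, x<0.
x=-0.83: |R|=0.4750
x=-2: |R|=0.1667
x=-10: |R|=0.2500
x=-100: |R|=0.4085
θ=7/10≥1/2 ⇒ |1+3/10x|<|1−7/10x| ∀x<0 ⇒ interval (−∞,0).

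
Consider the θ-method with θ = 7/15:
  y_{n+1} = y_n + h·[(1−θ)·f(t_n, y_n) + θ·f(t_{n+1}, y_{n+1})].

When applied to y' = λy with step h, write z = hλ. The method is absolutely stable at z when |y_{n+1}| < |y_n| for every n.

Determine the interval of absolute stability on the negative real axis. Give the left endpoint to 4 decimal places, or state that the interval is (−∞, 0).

(-30.0000, 0).

On y'=λy, z=hλ:
  y_{n+1} = y_n + z·[8/15·y_n + 7/15·y_{n+1}] ⇒ (1 − 7/15z)y_{n+1} = (1 + 8/15z)y_n
  R(z) = (1 + 8/15z)/(1 − 7/15z).

Need |R(x)|<1, x<0.
x=-1.47: |R|=0.1281
R=−1: 1+8/15x = −1+7/15x ⇒ -1/15x=2 ⇒ x=2/(-1/15)=-30.0000
Confirm numerically:
  x=-22.201: |R|=0.95423 <1
  x=-21.855: |R|=0.95151 <1
  x=-14.728: |R|=0.87068 <1
  x=-13.940: |R|=0.85735 <1
  x=-30.449: |R|=1.00197 >1
  x=-30.111: |R|=1.00049 >1
Interval (-30.0000, 0).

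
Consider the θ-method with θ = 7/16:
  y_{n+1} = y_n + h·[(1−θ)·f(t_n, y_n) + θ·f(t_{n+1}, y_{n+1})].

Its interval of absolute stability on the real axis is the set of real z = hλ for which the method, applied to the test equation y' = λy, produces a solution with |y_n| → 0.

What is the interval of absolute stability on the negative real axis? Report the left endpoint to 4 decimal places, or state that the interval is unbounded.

z∈(-16.0000,0).

Test eqn y'=λy, z=hλ:
  y_{n+1} = y_n + z·[9/16·y_n + 7/16·y_{n+1}] ⇒ (1 − 7/16z)y_{n+1} = (1 + 9/16z)y_n
  ⇒ R(z) = (1 + 9/16z)/(1 − 7/16z).

Need |R(x)|<1, x<0.
x=-1.16: |R|=0.2305
R=−1: 1+9/16x = −1+7/16x ⇒ -1/8x=2 ⇒ x=2/(-1/8)=-16.0000
Confirm numerically:
  x=-14.367: |R|=0.97198 <1
  x=-14.035: |R|=0.96560 <1
  x=-11.939: |R|=0.91843 <1
  x=-16.587: |R|=1.00889 >1
  x=-16.107: |R|=1.00166 >1
Stable set (-16.0000, 0).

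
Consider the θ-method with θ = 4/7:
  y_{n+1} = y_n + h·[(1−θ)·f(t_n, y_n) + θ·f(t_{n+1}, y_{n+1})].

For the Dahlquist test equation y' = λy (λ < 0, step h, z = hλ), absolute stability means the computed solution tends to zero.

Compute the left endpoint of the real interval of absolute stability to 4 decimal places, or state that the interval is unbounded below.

unbounded; (−∞, 0).

Test eqn y'=λy, z=hλ:
  y_{n+1} = y_n + z·[3/7·y_n + 4/7·y_{n+1}] ⇒ (1 − 4/7z)y_{n+1} = (1 + 3/7z)y_n
  Hence R(z) = (1 + 3/7z)/(1 − 4/7z).

Need |R(x)|<1, x<0.
x=-1.12: |R|=0.3171
x=-2: |R|=0.0667
x=-10: |R|=0.4894
x=-100: |R|=0.7199
θ=4/7≥1/2 ⇒ |1+3/7x|<|1−4/7x| ∀x<0 ⇒ interval (−∞,0).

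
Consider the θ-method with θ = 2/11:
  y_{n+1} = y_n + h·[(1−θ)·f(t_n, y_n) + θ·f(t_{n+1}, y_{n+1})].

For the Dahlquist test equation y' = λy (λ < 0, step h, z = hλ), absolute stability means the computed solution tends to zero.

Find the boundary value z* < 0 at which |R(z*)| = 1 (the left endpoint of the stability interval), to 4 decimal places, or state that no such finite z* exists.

On y'=λy, z=hλ:
  y_{n+1} = y_n + z·[9/11·y_n + 2/11·y_{n+1}] ⇒ (1 − 2/11z)y_{n+1} = (1 + 9/11z)y_n
  R(z) = (1 + 9/11z)/(1 − 2/11z).

Find x<0 with |R(x)|<1.
x=-1.07: |R|=0.1043
R=−1: 1+9/11x = −1+2/11x ⇒ -7/11x=2 ⇒ x=2/(-7/11)=-3.1429
Confirm numerically:
  x=-3.028: |R|=0.95286 <1
  x=-2.648: |R|=0.78743 <1
  x=-2.041: |R|=0.48860 <1
  x=-2.007: |R|=0.47043 <1
  x=-3.427: |R|=1.11140 >1
  x=-3.312: |R|=1.06718 >1
So |R|<1 on (-3.1429, 0).

left endpoint -3.1429.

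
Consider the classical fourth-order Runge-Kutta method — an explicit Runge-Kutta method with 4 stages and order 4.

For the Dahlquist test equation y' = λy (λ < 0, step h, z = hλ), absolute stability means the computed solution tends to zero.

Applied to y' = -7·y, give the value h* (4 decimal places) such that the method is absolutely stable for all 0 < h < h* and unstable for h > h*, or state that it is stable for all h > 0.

(-2.7853,0); λ=-7 ⇒ h* = 0.3979.

On y'=λy, z=hλ:
  order 4, 4-stage ⇒ R(z)=1+z+z^2/2+z^3/6+z^4/24
  (e.g. R(-1.12)=0.33861, |R|=0.33861)

Find x<0 with |R(x)|<1.
x=-1.12: |R|=0.3386
|R(-2.45)|=0.6015 |R(-1.92)|=0.3098 |R(-0.7)|=0.4978
Bisect:
  x_lo=-3.2016 |R|=1.8317  x_hi=-0.2054 |R|=0.8143
  mid=-1.70347 |R|=0.27443 →hi
  mid=-2.45251 |R|=0.60374 →hi
  mid=-2.82703 |R|=1.06477 →lo
  mid=-2.63977 |R|=0.80187 →hi
  mid=-2.73340 |R|=0.92454 →hi
  mid=-2.78022 |R|=0.99237 →hi
  mid=-2.80363 |R|=1.02799 →lo
  mid=-2.79192 |R|=1.01004 →lo
  mid=-2.78607 |R|=1.00117 →lo
  mid=-2.78314 |R|=0.99676 →hi
  ...
  [-2.78534,-2.78516] ⇒ x*=-2.7853
So |R|<1 on (-2.7853, 0).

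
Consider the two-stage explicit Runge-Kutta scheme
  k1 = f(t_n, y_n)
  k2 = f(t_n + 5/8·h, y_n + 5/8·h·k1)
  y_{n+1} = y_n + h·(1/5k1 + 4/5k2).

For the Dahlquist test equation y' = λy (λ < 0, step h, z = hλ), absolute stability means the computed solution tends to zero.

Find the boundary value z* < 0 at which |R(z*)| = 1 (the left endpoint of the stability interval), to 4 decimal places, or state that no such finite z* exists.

Test eqn y'=λy, z=hλ:
  k1=λy_n ⇒ h·k1=z·y_n;  k2=λ(1+5/8z)y_n ⇒ h·k2=z(1+5/8z)y_n
  y_{n+1}/y_n = 1 + 1/5z + 4/5z(1+5/8z) = 1 + z + 1/2z²
  ⇒ R(z) = 1 + z + 1/2z².

Solve |R(x)|<1 on ℝ⁻.
x=-1.73: |R|=0.7664
R=1: x+1/2x²=0 ⇒ x=−2=-2.0000; min R=1−1/(4·1/2)=0.5000>−1
Confirm numerically:
  x=-1.802: |R|=0.82160 <1
  x=-1.350: |R|=0.56125 <1
  x=-1.344: |R|=0.55917 <1
  x=-0.924: |R|=0.50289 <1
  x=-2.367: |R|=1.43434 >1
  x=-2.172: |R|=1.18679 >1
So |R|<1 on (-2.0000, 0).

left endpoint -2.0000.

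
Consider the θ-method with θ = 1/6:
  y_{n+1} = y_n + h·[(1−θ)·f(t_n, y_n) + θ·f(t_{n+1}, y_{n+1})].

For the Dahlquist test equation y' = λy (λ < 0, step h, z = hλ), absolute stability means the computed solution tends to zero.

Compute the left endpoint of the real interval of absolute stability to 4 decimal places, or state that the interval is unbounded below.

left endpoint -3.0000.

On y'=λy, z=hλ:
  y_{n+1} = y_n + z·[5/6·y_n + 1/6·y_{n+1}] ⇒ (1 − 1/6z)y_{n+1} = (1 + 5/6z)y_n
  R(z) = (1 + 5/6z)/(1 − 1/6z).

Solve |R(x)|<1 on ℝ⁻.
x=-0.49: |R|=0.5470
R=−1: 1+5/6x = −1+1/6x ⇒ -2/3x=2 ⇒ x=2/(-2/3)=-3.0000
Confirm numerically:
  x=-2.251: |R|=0.63689 <1
  x=-1.970: |R|=0.48306 <1
  x=-1.411: |R|=0.14236 <1
  x=-1.262: |R|=0.04269 <1
  x=-3.571: |R|=1.23864 >1
  x=-3.242: |R|=1.10474 >1
  x=-3.172: |R|=1.07501 >1
Interval (-3.0000, 0).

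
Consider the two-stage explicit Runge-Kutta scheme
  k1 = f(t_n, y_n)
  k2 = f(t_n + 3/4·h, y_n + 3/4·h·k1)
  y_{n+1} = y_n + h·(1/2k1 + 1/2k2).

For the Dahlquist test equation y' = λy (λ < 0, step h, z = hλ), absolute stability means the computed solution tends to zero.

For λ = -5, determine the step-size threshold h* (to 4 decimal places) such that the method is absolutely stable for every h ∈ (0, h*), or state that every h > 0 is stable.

Test eqn y'=λy, z=hλ:
  k1=λy_n ⇒ h·k1=z·y_n;  k2=λ(1+3/4z)y_n ⇒ h·k2=z(1+3/4z)y_n
  y_{n+1}/y_n = 1 + 1/2z + 1/2z(1+3/4z) = 1 + z + 3/8z²
  R(z) = 1 + z + 3/8z².

Find x<0 with |R(x)|<1.
x=-1.22: |R|=0.3382
R=1: x+3/8x²=0 ⇒ x=−8/3=-2.6667; min R=1−1/(4·3/8)=0.3333>−1
Confirm numerically:
  x=-2.583: |R|=0.91896 <1
  x=-2.548: |R|=0.88661 <1
  x=-2.417: |R|=0.77371 <1
  x=-2.018: |R|=0.50912 <1
  x=-3.121: |R|=1.53174 >1
  x=-3.097: |R|=1.49978 >1
  x=-3.071: |R|=1.46564 >1
So |R|<1 on (-2.6667, 0).

(-2.6667,0); λ=-5 ⇒ h* = (8/3)/5 = 0.5333.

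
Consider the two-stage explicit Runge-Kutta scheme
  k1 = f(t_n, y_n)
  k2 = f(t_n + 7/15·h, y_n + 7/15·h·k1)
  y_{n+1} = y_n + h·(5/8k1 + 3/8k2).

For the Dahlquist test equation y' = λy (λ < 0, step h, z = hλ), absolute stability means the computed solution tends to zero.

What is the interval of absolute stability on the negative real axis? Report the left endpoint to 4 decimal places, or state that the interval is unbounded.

(-5.7143, 0).

On y'=λy, z=hλ:
  k1=λy_n ⇒ h·k1=z·y_n;  k2=λ(1+7/15z)y_n ⇒ h·k2=z(1+7/15z)y_n
  y_{n+1}/y_n = 1 + 5/8z + 3/8z(1+7/15z) = 1 + z + 7/40z²
  Hence R(z) = 1 + z + 7/40z².

Find x<0 with |R(x)|<1.
x=-1.49: |R|=0.1015
R=1: x+7/40x²=0 ⇒ x=−40/7=-5.7143; min R=1−1/(4·7/40)=-0.4286>−1
Confirm numerically:
  x=-5.571: |R|=0.86031 <1
  x=-4.631: |R|=0.12208 <1
  x=-3.054: |R|=0.42179 <1
  x=-6.252: |R|=1.58831 >1
  x=-5.902: |R|=1.19388 >1
Stable set (-5.7143, 0).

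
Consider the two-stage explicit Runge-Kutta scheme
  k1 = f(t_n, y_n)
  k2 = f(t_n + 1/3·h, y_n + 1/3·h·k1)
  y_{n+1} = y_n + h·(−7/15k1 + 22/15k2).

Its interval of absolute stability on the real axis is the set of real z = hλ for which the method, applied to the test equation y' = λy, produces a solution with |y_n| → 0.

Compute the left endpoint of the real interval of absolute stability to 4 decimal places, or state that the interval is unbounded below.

Test eqn y'=λy, z=hλ:
  k1=λy_n ⇒ h·k1=z·y_n;  k2=λ(1+1/3z)y_n ⇒ h·k2=z(1+1/3z)y_n
  y_{n+1}/y_n = 1 − 7/15z + 22/15z(1+1/3z) = 1 + z + 22/45z²
  so R(z) = 1 + z + 22/45z².

Boundary: |R(x)|=1, x<0.
x=-1.7: |R|=0.7129
R=1: x+22/45x²=0 ⇒ x=−45/22=-2.0455; min R=1−1/(4·22/45)=0.4886>−1
Confirm numerically:
  x=-1.742: |R|=0.74156 <1
  x=-1.295: |R|=0.52488 <1
  x=-1.248: |R|=0.51345 <1
  x=-0.989: |R|=0.48919 <1
  x=-2.345: |R|=1.34341 >1
  x=-2.299: |R|=1.28497 >1
So |R|<1 on (-2.0455, 0).

left endpoint -2.0455.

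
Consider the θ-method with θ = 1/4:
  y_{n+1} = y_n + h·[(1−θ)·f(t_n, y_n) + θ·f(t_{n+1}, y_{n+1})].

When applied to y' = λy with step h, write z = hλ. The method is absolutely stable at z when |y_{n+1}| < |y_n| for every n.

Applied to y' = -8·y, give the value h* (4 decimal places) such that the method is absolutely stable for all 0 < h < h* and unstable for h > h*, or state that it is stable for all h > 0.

With y'=λy (z=hλ):
  y_{n+1} = y_n + z·[3/4·y_n + 1/4·y_{n+1}] ⇒ (1 − 1/4z)y_{n+1} = (1 + 3/4z)y_n
  Hence R(z) = (1 + 3/4z)/(1 − 1/4z).

Need |R(x)|<1, x<0.
x=-0.33: |R|=0.6952
R=−1: 1+3/4x = −1+1/4x ⇒ -1/2x=2 ⇒ x=2/(-1/2)=-4.0000
Confirm numerically:
  x=-3.441: |R|=0.84975 <1
  x=-2.798: |R|=0.64637 <1
  x=-2.601: |R|=0.57612 <1
  x=-4.565: |R|=1.13193 >1
  x=-4.528: |R|=1.12383 >1
  x=-4.039: |R|=1.00970 >1
So |R|<1 on (-4.0000, 0).

(-4.0000,0); λ=-8 ⇒ h* = (4)/8 = 0.5000.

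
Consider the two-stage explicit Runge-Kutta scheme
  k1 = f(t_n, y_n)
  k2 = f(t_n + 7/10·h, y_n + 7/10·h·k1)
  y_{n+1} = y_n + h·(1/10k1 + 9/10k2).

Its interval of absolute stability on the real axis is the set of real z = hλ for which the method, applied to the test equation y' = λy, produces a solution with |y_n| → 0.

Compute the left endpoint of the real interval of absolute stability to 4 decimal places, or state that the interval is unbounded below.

z* = -1.5873.

Test eqn y'=λy, z=hλ:
  k1=λy_n ⇒ h·k1=z·y_n;  k2=λ(1+7/10z)y_n ⇒ h·k2=z(1+7/10z)y_n
  y_{n+1}/y_n = 1 + 1/10z + 9/10z(1+7/10z) = 1 + z + 63/100z²
  R(z) = 1 + z + 63/100z².

Find x<0 with |R(x)|<1.
x=-0.81: |R|=0.6033
R=1: x+63/100x²=0 ⇒ x=−100/63=-1.5873; min R=1−1/(4·63/100)=0.6032>−1
Confirm numerically:
  x=-1.493: |R|=0.91130 <1
  x=-1.169: |R|=0.69193 <1
  x=-1.164: |R|=0.68958 <1
  x=-0.832: |R|=0.60410 <1
  x=-1.907: |R|=1.38409 >1
  x=-1.792: |R|=1.23110 >1
Stable set (-1.5873, 0).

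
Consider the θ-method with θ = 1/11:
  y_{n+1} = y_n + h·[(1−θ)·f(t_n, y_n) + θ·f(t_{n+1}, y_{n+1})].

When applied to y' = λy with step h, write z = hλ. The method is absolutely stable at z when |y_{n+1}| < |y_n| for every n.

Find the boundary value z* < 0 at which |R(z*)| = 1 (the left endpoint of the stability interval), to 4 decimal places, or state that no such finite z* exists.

left endpoint -2.4444.

With y'=λy (z=hλ):
  y_{n+1} = y_n + z·[10/11·y_n + 1/11·y_{n+1}] ⇒ (1 − 1/11z)y_{n+1} = (1 + 10/11z)y_n
  ⇒ R(z) = (1 + 10/11z)/(1 − 1/11z).

Need |R(x)|<1, x<0.
x=-0.47: |R|=0.5493
R=−1: 1+10/11x = −1+1/11x ⇒ -9/11x=2 ⇒ x=2/(-9/11)=-2.4444
Confirm numerically:
  x=-2.386: |R|=0.96071 <1
  x=-2.249: |R|=0.86724 <1
  x=-1.133: |R|=0.02720 <1
  x=-2.774: |R|=1.21533 >1
  x=-2.577: |R|=1.08787 >1
So |R|<1 on (-2.4444, 0).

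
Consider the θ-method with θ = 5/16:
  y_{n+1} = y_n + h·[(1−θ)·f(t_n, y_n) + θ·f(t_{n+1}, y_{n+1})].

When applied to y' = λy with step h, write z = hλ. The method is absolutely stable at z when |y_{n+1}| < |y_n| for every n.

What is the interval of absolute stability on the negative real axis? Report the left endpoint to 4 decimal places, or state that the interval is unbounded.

Test eqn y'=λy, z=hλ:
  y_{n+1} = y_n + z·[11/16·y_n + 5/16·y_{n+1}] ⇒ (1 − 5/16z)y_{n+1} = (1 + 11/16z)y_n
  so R(z) = (1 + 11/16z)/(1 − 5/16z).

Solve |R(x)|<1 on ℝ⁻.
x=-1.77: |R|=0.1396
R=−1: 1+11/16x = −1+5/16x ⇒ -3/8x=2 ⇒ x=2/(-3/8)=-5.3333
Confirm numerically:
  x=-4.815: |R|=0.92240 <1
  x=-4.349: |R|=0.84353 <1
  x=-3.056: |R|=0.56317 <1
  x=-2.261: |R|=0.32489 <1
  x=-5.908: |R|=1.07571 >1
  x=-5.856: |R|=1.06926 >1
  x=-5.430: |R|=1.01344 >1
Stable set (-5.3333, 0).

(-5.3333, 0).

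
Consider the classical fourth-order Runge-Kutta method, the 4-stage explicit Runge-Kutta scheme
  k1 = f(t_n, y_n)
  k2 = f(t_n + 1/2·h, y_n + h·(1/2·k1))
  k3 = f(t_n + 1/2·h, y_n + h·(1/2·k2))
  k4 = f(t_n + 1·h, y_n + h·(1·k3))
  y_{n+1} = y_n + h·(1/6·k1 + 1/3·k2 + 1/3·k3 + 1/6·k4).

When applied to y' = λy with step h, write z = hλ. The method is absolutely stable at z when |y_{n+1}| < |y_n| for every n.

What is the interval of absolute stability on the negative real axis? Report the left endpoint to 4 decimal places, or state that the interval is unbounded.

Set f=λy, z=hλ:
  order 4, 4-stage ⇒ R(z)=1+z+z^2/2+z^3/6+z^4/24
  (e.g. R(-0.91)=0.40703, |R|=0.40703)

Find x<0 with |R(x)|<1.
x=-0.91: |R|=0.4070
|R(-2.28)|=0.4698 |R(-1.15)|=0.3306 |R(-0.62)|=0.5386
Bisect:
  x_lo=-3.6278 |R|=3.2122  x_hi=-0.3099 |R|=0.7335
  mid=-1.96885 |R|=0.32343 →hi
  mid=-2.79833 |R|=1.01983 →lo
  mid=-2.38359 |R|=0.54508 →hi
  mid=-2.59096 |R|=0.74442 →hi
  mid=-2.69464 |R|=0.87171 →hi
  mid=-2.74649 |R|=0.94305 →hi
  mid=-2.77241 |R|=0.98075 →hi
  mid=-2.78537 |R|=1.00011 →lo
  ...
  [-2.78537,-2.78517] ⇒ x*=-2.7853
So |R|<1 on (-2.7853, 0).

(-2.7853, 0).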